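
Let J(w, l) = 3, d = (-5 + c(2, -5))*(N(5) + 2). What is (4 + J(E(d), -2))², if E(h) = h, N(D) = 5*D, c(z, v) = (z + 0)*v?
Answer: 49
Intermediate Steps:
c(z, v) = v*z (c(z, v) = z*v = v*z)
d = -405 (d = (-5 - 5*2)*(5*5 + 2) = (-5 - 10)*(25 + 2) = -15*27 = -405)
(4 + J(E(d), -2))² = (4 + 3)² = 7² = 49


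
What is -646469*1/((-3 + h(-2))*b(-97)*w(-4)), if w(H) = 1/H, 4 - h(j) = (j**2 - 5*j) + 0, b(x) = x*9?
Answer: 2585876/11349 ≈ 227.85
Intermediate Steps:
b(x) = 9*x
h(j) = 4 - j**2 + 5*j (h(j) = 4 - ((j**2 - 5*j) + 0) = 4 - (j**2 - 5*j) = 4 + (-j**2 + 5*j) = 4 - j**2 + 5*j)
w(H) = 1/H
-646469*1/((-3 + h(-2))*b(-97)*w(-4)) = -646469*4/(873*(-3 + (4 - 1*(-2)**2 + 5*(-2)))) = -646469*4/(873*(-3 + (4 - 1*4 - 10))) = -646469*4/(873*(-3 + (4 - 4 - 10))) = -646469*4/(873*(-3 - 10)) = -646469/((-(-873)*(-13)/4)) = -646469/((-873*13/4)) = -646469/(-11349/4) = -646469*(-4/11349) = 2585876/11349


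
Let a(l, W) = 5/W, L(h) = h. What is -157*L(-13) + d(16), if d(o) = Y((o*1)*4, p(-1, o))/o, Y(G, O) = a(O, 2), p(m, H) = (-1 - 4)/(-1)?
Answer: 65317/32 ≈ 2041.2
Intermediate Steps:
p(m, H) = 5 (p(m, H) = -5*(-1) = 5)
Y(G, O) = 5/2
d(o) = 5/(2*o)
-157*L(-13) + d(16) = -157*(-13) + (5/2)/16 = 2041 + (5/2)*(1/16) = 2041 + 5/32 = 65317/32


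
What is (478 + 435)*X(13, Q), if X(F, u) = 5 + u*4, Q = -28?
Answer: -97691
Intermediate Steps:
X(F, u) = 5 + 4*u
(478 + 435)*X(13, Q) = (478 + 435)*(5 + 4*(-28)) = 913*(5 - 112) = 913*(-107) = -97691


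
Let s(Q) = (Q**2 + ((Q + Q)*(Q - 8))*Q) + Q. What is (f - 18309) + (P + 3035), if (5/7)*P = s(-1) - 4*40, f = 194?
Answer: -76646/5 ≈ -15329.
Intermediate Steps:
s(Q) = Q + Q**2 + 2*Q**2*(-8 + Q) (s(Q) = (Q**2 + ((2*Q)*(-8 + Q))*Q) + Q = (Q**2 + (2*Q*(-8 + Q))*Q) + Q = (Q**2 + 2*Q**2*(-8 + Q)) + Q = Q + Q**2 + 2*Q**2*(-8 + Q))
P = -1246/5 (P = 7*(-(1 - 15*(-1) + 2*(-1)**2) - 4*40)/5 = 7*(-(1 + 15 + 2*1) - 160)/5 = 7*(-(1 + 15 + 2) - 160)/5 = 7*(-1*18 - 160)/5 = 7*(-18 - 160)/5 = (7/5)*(-178) = -1246/5 ≈ -249.20)
(f - 18309) + (P + 3035) = (194 - 18309) + (-1246/5 + 3035) = -18115 + 13929/5 = -76646/5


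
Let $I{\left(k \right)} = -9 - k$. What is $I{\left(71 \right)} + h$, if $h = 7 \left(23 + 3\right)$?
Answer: $102$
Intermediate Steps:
$h = 182$ ($h = 7 \cdot 26 = 182$)
$I{\left(71 \right)} + h = \left(-9 - 71\right) + 182 = -80 + 182 = 102$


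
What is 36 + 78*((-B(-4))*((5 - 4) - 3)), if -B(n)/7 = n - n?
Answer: 36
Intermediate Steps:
B(n) = 0 (B(n) = -7*(n - n) = -7*0 = 0)
36 + 78*((-B(-4))*((5 - 4) - 3)) = 36 + 78*((-1*0)*((5 - 4) - 3)) = 36 + 78*(0*(1 - 3)) = 36 + 78*(0*(-2)) = 36 + 78*0 = 36 + 0 = 36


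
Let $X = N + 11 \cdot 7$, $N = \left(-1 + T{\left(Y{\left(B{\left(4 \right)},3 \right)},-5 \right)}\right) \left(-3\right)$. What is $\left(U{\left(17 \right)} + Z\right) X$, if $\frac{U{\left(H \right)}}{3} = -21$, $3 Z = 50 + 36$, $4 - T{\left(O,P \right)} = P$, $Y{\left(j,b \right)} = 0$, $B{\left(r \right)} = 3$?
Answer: $- \frac{5459}{3} \approx -1819.7$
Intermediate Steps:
$T{\left(O,P \right)} = 4 - P$
$Z = \frac{86}{3}$ ($Z = \frac{50 + 36}{3} = \frac{1}{3} \cdot 86 = \frac{86}{3} \approx 28.667$)
$N = -24$ ($N = \left(-1 + \left(4 - -5\right)\right) \left(-3\right) = \left(-1 + \left(4 + 5\right)\right) \left(-3\right) = \left(-1 + 9\right) \left(-3\right) = 8 \left(-3\right) = -24$)
$U{\left(H \right)} = -63$ ($U{\left(H \right)} = 3 \left(-21\right) = -63$)
$X = 53$ ($X = -24 + 11 \cdot 7 = -24 + 77 = 53$)
$\left(U{\left(17 \right)} + Z\right) X = \left(-63 + \frac{86}{3}\right) 53 = \left(- \frac{103}{3}\right) 53 = - \frac{5459}{3}$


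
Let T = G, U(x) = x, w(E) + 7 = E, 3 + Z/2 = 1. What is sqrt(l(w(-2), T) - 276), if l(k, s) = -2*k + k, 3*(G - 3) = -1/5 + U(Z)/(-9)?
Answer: I*sqrt(267) ≈ 16.34*I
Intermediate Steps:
Z = -4 (Z = -6 + 2*1 = -6 + 2 = -4)
w(E) = -7 + E
G = 416/135 (G = 3 + (-1/5 - 4/(-9))/3 = 3 + (-1*1/5 - 4*(-1/9))/3 = 3 + (-1/5 + 4/9)/3 = 3 + (1/3)*(11/45) = 3 + 11/135 = 416/135 ≈ 3.0815)
T = 416/135 ≈ 3.0815
l(k, s) = -k
sqrt(l(w(-2), T) - 276) = sqrt(-(-7 - 2) - 276) = sqrt(-1*(-9) - 276) = sqrt(9 - 276) = sqrt(-267) = I*sqrt(267)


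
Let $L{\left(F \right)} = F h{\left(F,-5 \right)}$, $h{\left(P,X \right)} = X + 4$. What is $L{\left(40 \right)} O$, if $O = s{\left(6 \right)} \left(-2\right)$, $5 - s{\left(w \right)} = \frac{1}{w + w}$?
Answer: $\frac{1180}{3} \approx 393.33$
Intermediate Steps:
$h{\left(P,X \right)} = 4 + X$
$s{\left(w \right)} = 5 - \frac{1}{2 w}$ ($s{\left(w \right)} = 5 - \frac{1}{w + w} = 5 - \frac{1}{2 w}$)
$L{\left(F \right)} = - F$ ($L{\left(F \right)} = F \left(4 - 5\right) = F \left(-1\right) = - F$)
$O = - \frac{59}{6}$ ($O = \left(5 - \frac{1}{2 \cdot 6}\right) \left(-2\right) = \left(5 - \frac{1}{12}\right) \left(-2\right) = \frac{59}{12} \left(-2\right) = - \frac{59}{6} \approx -9.8333$)
$L{\left(40 \right)} O = \left(-1\right) 40 \left(- \frac{59}{6}\right) = \left(-40\right) \left(- \frac{59}{6}\right) = \frac{1180}{3}$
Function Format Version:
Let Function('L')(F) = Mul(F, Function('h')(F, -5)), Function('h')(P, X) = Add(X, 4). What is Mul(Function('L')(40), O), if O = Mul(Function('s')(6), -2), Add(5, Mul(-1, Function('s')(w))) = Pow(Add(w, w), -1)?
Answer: Rational(1180, 3) ≈ 393.33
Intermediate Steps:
Function('h')(P, X) = Add(4, X)
Function('s')(w) = Add(5, Mul(Rational(-1, 2), Pow(w, -1))) (Function('s')(w) = Add(5, Mul(-1, Pow(Add(w, w), -1))) = Add(5, Mul(-1, Pow(Mul(2, w), -1))) = Add(5, Mul(-1, Mul(Rational(1, 2), Pow(w, -1)))) = Add(5, Mul(Rational(-1, 2), Pow(w, -1))))
Function('L')(F) = Mul(-1, F) (Function('L')(F) = Mul(F, Add(4, -5)) = Mul(F, -1) = Mul(-1, F))
O = Rational(-59, 6) (O = Mul(Add(5, Mul(Rational(-1, 2), Pow(6, -1))), -2) = Mul(Add(5, Mul(Rational(-1, 2), Rational(1, 6))), -2) = Mul(Add(5, Rational(-1, 12)), -2) = Mul(Rational(59, 12), -2) = Rational(-59, 6) ≈ -9.8333)
Mul(Function('L')(40), O) = Mul(Mul(-1, 40), Rational(-59, 6)) = Mul(-40, Rational(-59, 6)) = Rational(1180, 3)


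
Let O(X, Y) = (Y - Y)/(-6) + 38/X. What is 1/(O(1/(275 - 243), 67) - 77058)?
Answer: -1/75842 ≈ -1.3185e-5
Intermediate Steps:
O(X, Y) = 38/X (O(X, Y) = 0*(-⅙) + 38/X = 0 + 38/X = 38/X)
1/(O(1/(275 - 243), 67) - 77058) = 1/(38/(1/(275 - 243)) - 77058) = 1/(38/(1/32) - 77058) = 1/(38*32 - 77058) = 1/(1216 - 77058) = 1/(-75842) = -1/75842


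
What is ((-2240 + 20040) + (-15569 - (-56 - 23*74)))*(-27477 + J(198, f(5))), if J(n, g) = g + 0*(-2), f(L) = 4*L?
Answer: -109525973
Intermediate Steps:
J(n, g) = g (J(n, g) = g + 0 = g)
((-2240 + 20040) + (-15569 - (-56 - 23*74)))*(-27477 + J(198, f(5))) = ((-2240 + 20040) + (-15569 - (-56 - 23*74)))*(-27477 + 4*5) = (17800 + (-15569 - (-56 - 1702)))*(-27477 + 20) = (17800 + (-15569 - 1*(-1758)))*(-27457) = (17800 + (-15569 + 1758))*(-27457) = (17800 - 13811)*(-27457) = 3989*(-27457) = -109525973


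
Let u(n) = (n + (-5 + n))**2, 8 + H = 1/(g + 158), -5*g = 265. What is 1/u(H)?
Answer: 11025/4853209 ≈ 0.0022717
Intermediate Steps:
g = -53 (g = -1/5*265 = -53)
H = -839/105 (H = -8 + 1/(-53 + 158) = -8 + 1/105 = -839/105 ≈ -7.9905)
u(n) = (-5 + 2*n)**2
1/u(H) = 1/((-5 + 2*(-839/105))**2) = 1/((-5 - 1678/105)**2) = 1/((-2203/105)**2) = 1/(4853209/11025) = 11025/4853209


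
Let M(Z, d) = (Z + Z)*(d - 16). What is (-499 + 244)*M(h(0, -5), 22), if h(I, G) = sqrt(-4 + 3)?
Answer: -3060*I ≈ -3060.0*I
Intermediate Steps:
h(I, G) = I (h(I, G) = sqrt(-1) = I)
M(Z, d) = 2*Z*(-16 + d) (M(Z, d) = (2*Z)*(-16 + d) = 2*Z*(-16 + d))
(-499 + 244)*M(h(0, -5), 22) = (-499 + 244)*(2*I*(-16 + 22)) = -510*I*6 = -3060*I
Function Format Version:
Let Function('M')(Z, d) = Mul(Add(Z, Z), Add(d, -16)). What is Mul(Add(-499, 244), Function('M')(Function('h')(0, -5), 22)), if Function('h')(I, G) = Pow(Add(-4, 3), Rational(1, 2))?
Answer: Mul(-3060, I) ≈ Mul(-3060.0, I)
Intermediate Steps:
Function('h')(I, G) = I (Function('h')(I, G) = Pow(-1, Rational(1, 2)) = I)
Function('M')(Z, d) = Mul(2, Z, Add(-16, d)) (Function('M')(Z, d) = Mul(Mul(2, Z), Add(-16, d)) = Mul(2, Z, Add(-16, d)))
Mul(Add(-499, 244), Function('M')(Function('h')(0, -5), 22)) = Mul(Add(-499, 244), Mul(2, I, Add(-16, 22))) = Mul(-255, Mul(2, I, 6)) = Mul(-255, Mul(12, I)) = Mul(-3060, I)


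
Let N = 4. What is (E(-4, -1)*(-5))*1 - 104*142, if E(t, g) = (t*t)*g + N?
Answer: -14708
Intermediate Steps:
E(t, g) = 4 + g*t**2 (E(t, g) = (t*t)*g + 4 = t**2*g + 4 = g*t**2 + 4 = 4 + g*t**2)
(E(-4, -1)*(-5))*1 - 104*142 = ((4 - 1*(-4)**2)*(-5))*1 - 104*142 = ((4 - 1*16)*(-5))*1 - 14768 = ((4 - 16)*(-5))*1 - 14768 = -12*(-5)*1 - 14768 = 60*1 - 14768 = 60 - 14768 = -14708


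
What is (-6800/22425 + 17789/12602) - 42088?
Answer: -475749970483/11303994 ≈ -42087.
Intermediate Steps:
(-6800/22425 + 17789/12602) - 42088 = (-6800*1/22425 + 17789*(1/12602)) - 42088 = (-272/897 + 17789/12602) - 42088 = 12528989/11303994 - 42088 = -475749970483/11303994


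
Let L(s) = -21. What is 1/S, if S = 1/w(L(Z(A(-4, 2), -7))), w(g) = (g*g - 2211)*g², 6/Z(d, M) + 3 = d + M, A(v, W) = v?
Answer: -780570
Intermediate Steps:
Z(d, M) = 6/(-3 + M + d) (Z(d, M) = 6/(-3 + (d + M)) = 6/(-3 + (M + d)) = 6/(-3 + M + d))
w(g) = g²*(-2211 + g²) (w(g) = (g² - 2211)*g² = (-2211 + g²)*g² = g²*(-2211 + g²))
S = -1/780570 (S = 1/((-21)²*(-2211 + (-21)²)) = 1/(441*(-2211 + 441)) = 1/(441*(-1770)) = 1/(-780570) = -1/780570 ≈ -1.2811e-6)
1/S = 1/(-1/780570) = -780570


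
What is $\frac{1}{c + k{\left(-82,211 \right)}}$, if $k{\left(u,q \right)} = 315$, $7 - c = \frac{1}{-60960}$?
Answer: $\frac{60960}{19629121} \approx 0.0031056$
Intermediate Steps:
$c = \frac{426721}{60960}$ ($c = 7 - \frac{1}{-60960} = 7 - - \frac{1}{60960} = 7 + \frac{1}{60960} = \frac{426721}{60960} \approx 7.0$)
$\frac{1}{c + k{\left(-82,211 \right)}} = \frac{1}{\frac{426721}{60960} + 315} = \frac{1}{\frac{19629121}{60960}} = \frac{60960}{19629121}$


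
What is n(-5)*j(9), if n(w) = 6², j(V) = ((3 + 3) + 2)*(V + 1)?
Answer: 2880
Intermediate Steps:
j(V) = 8 + 8*V (j(V) = (6 + 2)*(1 + V) = 8*(1 + V) = 8 + 8*V)
n(w) = 36
n(-5)*j(9) = 36*(8 + 8*9) = 36*(8 + 72) = 36*80 = 2880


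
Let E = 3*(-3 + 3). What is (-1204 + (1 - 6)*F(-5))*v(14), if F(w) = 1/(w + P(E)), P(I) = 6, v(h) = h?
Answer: -16926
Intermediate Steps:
E = 0 (E = 3*0 = 0)
F(w) = 1/(6 + w) (F(w) = 1/(w + 6) = 1/(6 + w))
(-1204 + (1 - 6)*F(-5))*v(14) = (-1204 + (1 - 6)/(6 - 5))*14 = (-1204 - 5/1)*14 = (-1204 - 5*1)*14 = (-1204 - 5)*14 = -1209*14 = -16926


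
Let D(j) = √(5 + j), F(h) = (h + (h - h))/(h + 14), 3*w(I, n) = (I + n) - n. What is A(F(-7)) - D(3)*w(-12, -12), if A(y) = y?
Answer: -1 + 8*√2 ≈ 10.314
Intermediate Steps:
w(I, n) = I/3 (w(I, n) = ((I + n) - n)/3 = I/3)
F(h) = h/(14 + h) (F(h) = (h + 0)/(14 + h) = h/(14 + h))
A(F(-7)) - D(3)*w(-12, -12) = -7/(14 - 7) - √(5 + 3)*(⅓)*(-12) = -7/7 - √8*(-4) = -7*⅐ - 2*√2*(-4) = -1 - (-8)*√2 = -1 + 8*√2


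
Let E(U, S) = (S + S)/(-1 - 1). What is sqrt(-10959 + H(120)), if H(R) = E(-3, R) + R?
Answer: I*sqrt(10959) ≈ 104.69*I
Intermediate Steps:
E(U, S) = -S (E(U, S) = (2*S)/(-2) = (2*S)*(-1/2) = -S)
H(R) = 0 (H(R) = -R + R = 0)
sqrt(-10959 + H(120)) = sqrt(-10959 + 0) = sqrt(-10959) = I*sqrt(10959)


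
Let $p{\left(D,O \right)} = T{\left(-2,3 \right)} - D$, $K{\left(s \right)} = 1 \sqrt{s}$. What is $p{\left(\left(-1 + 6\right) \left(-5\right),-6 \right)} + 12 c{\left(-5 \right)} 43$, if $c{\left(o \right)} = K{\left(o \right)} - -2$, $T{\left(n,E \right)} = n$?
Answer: $1055 + 516 i \sqrt{5} \approx 1055.0 + 1153.8 i$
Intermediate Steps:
$K{\left(s \right)} = \sqrt{s}$
$c{\left(o \right)} = 2 + \sqrt{o}$ ($c{\left(o \right)} = \sqrt{o} - -2 = \sqrt{o} + 2 = 2 + \sqrt{o}$)
$p{\left(D,O \right)} = -2 - D$
$p{\left(\left(-1 + 6\right) \left(-5\right),-6 \right)} + 12 c{\left(-5 \right)} 43 = \left(-2 - \left(-1 + 6\right) \left(-5\right)\right) + 12 \left(2 + \sqrt{-5}\right) 43 = \left(-2 - 5 \left(-5\right)\right) + 12 \left(2 + i \sqrt{5}\right) 43 = \left(-2 - -25\right) + \left(24 + 12 i \sqrt{5}\right) 43 = \left(-2 + 25\right) + \left(1032 + 516 i \sqrt{5}\right) = 23 + \left(1032 + 516 i \sqrt{5}\right) = 1055 + 516 i \sqrt{5}$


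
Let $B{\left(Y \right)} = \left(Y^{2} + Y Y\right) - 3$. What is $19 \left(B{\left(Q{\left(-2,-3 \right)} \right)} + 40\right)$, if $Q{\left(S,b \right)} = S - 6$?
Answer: $3135$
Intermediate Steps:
$Q{\left(S,b \right)} = -6 + S$ ($Q{\left(S,b \right)} = S - 6 = -6 + S$)
$B{\left(Y \right)} = -3 + 2 Y^{2}$ ($B{\left(Y \right)} = \left(Y^{2} + Y^{2}\right) - 3 = 2 Y^{2} - 3 = -3 + 2 Y^{2}$)
$19 \left(B{\left(Q{\left(-2,-3 \right)} \right)} + 40\right) = 19 \left(\left(-3 + 2 \left(-6 - 2\right)^{2}\right) + 40\right) = 19 \left(\left(-3 + 2 \left(-8\right)^{2}\right) + 40\right) = 19 \left(\left(-3 + 2 \cdot 64\right) + 40\right) = 19 \left(\left(-3 + 128\right) + 40\right) = 19 \left(125 + 40\right) = 19 \cdot 165 = 3135$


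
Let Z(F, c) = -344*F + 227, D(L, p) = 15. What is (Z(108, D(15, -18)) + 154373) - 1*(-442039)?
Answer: 559487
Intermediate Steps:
Z(F, c) = 227 - 344*F
(Z(108, D(15, -18)) + 154373) - 1*(-442039) = ((227 - 344*108) + 154373) - 1*(-442039) = ((227 - 37152) + 154373) + 442039 = (-36925 + 154373) + 442039 = 117448 + 442039 = 559487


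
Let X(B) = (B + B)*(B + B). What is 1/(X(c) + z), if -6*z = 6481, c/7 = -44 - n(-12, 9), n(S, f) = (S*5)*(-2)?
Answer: 6/31623215 ≈ 1.8973e-7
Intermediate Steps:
n(S, f) = -10*S (n(S, f) = (5*S)*(-2) = -10*S)
c = -1148 (c = 7*(-44 - (-10)*(-12)) = 7*(-44 - 1*120) = 7*(-44 - 120) = 7*(-164) = -1148)
X(B) = 4*B**2 (X(B) = (2*B)*(2*B) = 4*B**2)
z = -6481/6 (z = -1/6*6481 = -6481/6 ≈ -1080.2)
1/(X(c) + z) = 1/(4*(-1148)**2 - 6481/6) = 1/(4*1317904 - 6481/6) = 1/(5271616 - 6481/6) = 1/(31623215/6) = 6/31623215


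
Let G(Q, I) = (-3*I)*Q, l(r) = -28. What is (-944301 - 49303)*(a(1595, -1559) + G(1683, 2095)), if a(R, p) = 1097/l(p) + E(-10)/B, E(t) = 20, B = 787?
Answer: 57899806070443959/5509 ≈ 1.0510e+13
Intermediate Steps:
G(Q, I) = -3*I*Q
a(R, p) = -862779/22036 (a(R, p) = 1097/(-28) + 20/787 = 1097*(-1/28) + 20*(1/787) = -1097/28 + 20/787 = -862779/22036)
(-944301 - 49303)*(a(1595, -1559) + G(1683, 2095)) = (-944301 - 49303)*(-862779/22036 - 3*2095*1683) = -993604*(-862779/22036 - 10577655) = -993604*(-233090068359/22036) = 57899806070443959/5509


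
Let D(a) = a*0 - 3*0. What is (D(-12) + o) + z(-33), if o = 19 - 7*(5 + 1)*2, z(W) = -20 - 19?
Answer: -104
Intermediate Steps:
z(W) = -39
D(a) = 0 (D(a) = 0 + 0 = 0)
o = -65 (o = 19 - 42*2 = 19 - 7*12 = 19 - 84 = -65)
(D(-12) + o) + z(-33) = (0 - 65) - 39 = -65 - 39 = -104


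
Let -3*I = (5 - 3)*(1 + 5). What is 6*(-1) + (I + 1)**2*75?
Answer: 669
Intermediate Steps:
I = -4 (I = -(5 - 3)*(1 + 5)/3 = -2*6/3 = -1/3*12 = -4)
6*(-1) + (I + 1)**2*75 = 6*(-1) + (-4 + 1)**2*75 = -6 + (-3)**2*75 = -6 + 9*75 = -6 + 675 = 669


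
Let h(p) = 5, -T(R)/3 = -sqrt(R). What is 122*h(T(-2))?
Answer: 610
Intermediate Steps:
T(R) = 3*sqrt(R) (T(R) = -(-3)*sqrt(R) = 3*sqrt(R))
122*h(T(-2)) = 122*5 = 610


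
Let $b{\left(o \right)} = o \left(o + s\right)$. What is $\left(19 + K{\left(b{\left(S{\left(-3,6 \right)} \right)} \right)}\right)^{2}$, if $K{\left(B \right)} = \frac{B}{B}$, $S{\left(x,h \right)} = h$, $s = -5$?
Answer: $400$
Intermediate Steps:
$b{\left(o \right)} = o \left(-5 + o\right)$ ($b{\left(o \right)} = o \left(o - 5\right) = o \left(-5 + o\right)$)
$K{\left(B \right)} = 1$
$\left(19 + K{\left(b{\left(S{\left(-3,6 \right)} \right)} \right)}\right)^{2} = \left(19 + 1\right)^{2} = 20^{2} = 400$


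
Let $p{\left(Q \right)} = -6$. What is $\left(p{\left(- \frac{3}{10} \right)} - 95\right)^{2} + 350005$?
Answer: $360206$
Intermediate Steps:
$\left(p{\left(- \frac{3}{10} \right)} - 95\right)^{2} + 350005 = \left(-6 - 95\right)^{2} + 350005 = \left(-101\right)^{2} + 350005 = 10201 + 350005 = 360206$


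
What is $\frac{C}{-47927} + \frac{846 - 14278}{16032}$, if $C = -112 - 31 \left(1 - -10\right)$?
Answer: $- \frac{79561621}{96045708} \approx -0.82837$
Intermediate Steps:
$C = -453$ ($C = -112 - 31 \left(1 + 10\right) = -112 - 341 = -453$)
$\frac{C}{-47927} + \frac{846 - 14278}{16032} = - \frac{453}{-47927} + \frac{846 - 14278}{16032} = \left(-453\right) \left(- \frac{1}{47927}\right) - \frac{1679}{2004} = \frac{453}{47927} - \frac{1679}{2004} = - \frac{79561621}{96045708}$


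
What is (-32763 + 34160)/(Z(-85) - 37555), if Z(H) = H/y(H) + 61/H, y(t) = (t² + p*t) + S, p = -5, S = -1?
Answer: -908280505/24417420389 ≈ -0.037198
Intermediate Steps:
y(t) = -1 + t² - 5*t (y(t) = (t² - 5*t) - 1 = -1 + t² - 5*t)
Z(H) = 61/H + H/(-1 + H² - 5*H) (Z(H) = H/(-1 + H² - 5*H) + 61/H = 61/H + H/(-1 + H² - 5*H))
(-32763 + 34160)/(Z(-85) - 37555) = (-32763 + 34160)/((61 - 62*(-85)² + 305*(-85))/((-85)*(1 - 1*(-85)² + 5*(-85))) - 37555) = 1397/(-(61 - 62*7225 - 25925)/(85*(1 - 1*7225 - 425)) - 37555) = 1397/(-(61 - 447950 - 25925)/(85*(1 - 7225 - 425)) - 37555) = 1397/(-1/85*(-473814)/(-7649) - 37555) = 1397/(-1/85*(-1/7649)*(-473814) - 37555) = 1397/(-473814/650165 - 37555) = 1397/(-24417420389/650165) = 1397*(-650165/24417420389) = -908280505/24417420389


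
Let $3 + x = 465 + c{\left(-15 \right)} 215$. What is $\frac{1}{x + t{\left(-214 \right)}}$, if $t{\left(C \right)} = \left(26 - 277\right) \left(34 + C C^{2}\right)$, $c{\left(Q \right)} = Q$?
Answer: $\frac{1}{2459875047} \approx 4.0652 \cdot 10^{-10}$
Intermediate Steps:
$x = -2763$ ($x = -3 + \left(465 - 3225\right) = -3 - 2760 = -2763$)
$t{\left(C \right)} = -8534 - 251 C^{3}$ ($t{\left(C \right)} = - 251 \left(34 + C^{3}\right) = -8534 - 251 C^{3}$)
$\frac{1}{x + t{\left(-214 \right)}} = \frac{1}{-2763 - \left(8534 + 251 \left(-214\right)^{3}\right)} = \frac{1}{-2763 - -2459877810} = \frac{1}{-2763 + \left(-8534 + 2459886344\right)} = \frac{1}{-2763 + 2459877810} = \frac{1}{2459875047}$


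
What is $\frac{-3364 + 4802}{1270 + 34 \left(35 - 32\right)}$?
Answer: $\frac{719}{686} \approx 1.0481$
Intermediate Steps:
$\frac{-3364 + 4802}{1270 + 34 \left(35 - 32\right)} = \frac{1438}{1270 + 34 \cdot 3} = \frac{1438}{1270 + 102} = \frac{1438}{1372} = 1438 \cdot \frac{1}{1372} = \frac{719}{686}$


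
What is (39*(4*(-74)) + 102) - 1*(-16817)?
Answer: 5375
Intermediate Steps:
(39*(4*(-74)) + 102) - 1*(-16817) = (39*(-296) + 102) + 16817 = (-11544 + 102) + 16817 = -11442 + 16817 = 5375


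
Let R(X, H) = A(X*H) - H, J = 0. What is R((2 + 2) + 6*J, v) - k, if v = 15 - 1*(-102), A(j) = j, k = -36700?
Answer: 37051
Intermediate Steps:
v = 117 (v = 15 + 102 = 117)
R(X, H) = -H + H*X (R(X, H) = X*H - H = H*X - H = -H + H*X)
R((2 + 2) + 6*J, v) - k = 117*(-1 + ((2 + 2) + 6*0)) - 1*(-36700) = 117*(-1 + (4 + 0)) + 36700 = 117*(-1 + 4) + 36700 = 117*3 + 36700 = 351 + 36700 = 37051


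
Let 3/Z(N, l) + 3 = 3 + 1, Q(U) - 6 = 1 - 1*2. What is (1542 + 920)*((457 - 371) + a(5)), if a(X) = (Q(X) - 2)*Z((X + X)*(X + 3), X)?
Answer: 233890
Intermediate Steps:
Q(U) = 5 (Q(U) = 6 + (1 - 1*2) = 6 + (1 - 2) = 6 - 1 = 5)
Z(N, l) = 3 (Z(N, l) = 3/(-3 + (3 + 1)) = 3/(-3 + 4) = 3/1 = 3*1 = 3)
a(X) = 9 (a(X) = (5 - 2)*3 = 3*3 = 9)
(1542 + 920)*((457 - 371) + a(5)) = (1542 + 920)*((457 - 371) + 9) = 2462*(86 + 9) = 2462*95 = 233890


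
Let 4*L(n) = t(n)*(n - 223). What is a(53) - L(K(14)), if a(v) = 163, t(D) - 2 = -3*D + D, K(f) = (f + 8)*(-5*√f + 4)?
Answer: 157981/2 + 2640*√14 ≈ 88869.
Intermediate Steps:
K(f) = (4 - 5*√f)*(8 + f) (K(f) = (8 + f)*(4 - 5*√f) = (4 - 5*√f)*(8 + f))
t(D) = 2 - 2*D (t(D) = 2 + (-3*D + D) = 2 - 2*D)
L(n) = (-223 + n)*(2 - 2*n)/4 (L(n) = ((2 - 2*n)*(n - 223))/4 = ((2 - 2*n)*(-223 + n))/4 = ((-223 + n)*(2 - 2*n))/4 = (-223 + n)*(2 - 2*n)/4)
a(53) - L(K(14)) = 163 - (-1)*(-1 + (32 - 40*√14 - 70*√14 + 4*14))*(-223 + (32 - 40*√14 - 70*√14 + 4*14))/2 = 163 - (-1)*(-1 + (32 - 40*√14 - 70*√14 + 56))*(-223 + (32 - 40*√14 - 70*√14 + 56))/2 = 163 - (-1)*(-1 + (88 - 110*√14))*(-223 + (88 - 110*√14))/2 = 163 - (-1)*(87 - 110*√14)*(-135 - 110*√14)/2 = 163 - (-1)*(-135 - 110*√14)*(87 - 110*√14)/2 = 163 + (-135 - 110*√14)*(87 - 110*√14)/2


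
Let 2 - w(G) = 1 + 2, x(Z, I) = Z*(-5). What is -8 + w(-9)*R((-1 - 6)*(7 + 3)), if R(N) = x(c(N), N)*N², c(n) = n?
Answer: -1715008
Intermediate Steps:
x(Z, I) = -5*Z
R(N) = -5*N³ (R(N) = (-5*N)*N² = -5*N³)
w(G) = -1 (w(G) = 2 - (1 + 2) = 2 - 1*3 = 2 - 3 = -1)
-8 + w(-9)*R((-1 - 6)*(7 + 3)) = -8 - (-5)*((-1 - 6)*(7 + 3))³ = -8 - (-5)*(-7*10)³ = -8 - (-5)*(-70)³ = -8 - (-5)*(-343000) = -8 - 1*1715000 = -8 - 1715000 = -1715008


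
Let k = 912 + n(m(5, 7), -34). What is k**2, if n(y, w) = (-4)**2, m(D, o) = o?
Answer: 861184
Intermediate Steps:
n(y, w) = 16
k = 928 (k = 912 + 16 = 928)
k**2 = 928**2 = 861184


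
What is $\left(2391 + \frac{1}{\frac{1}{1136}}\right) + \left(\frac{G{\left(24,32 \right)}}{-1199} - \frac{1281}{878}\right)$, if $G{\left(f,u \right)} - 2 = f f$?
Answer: $\frac{3710907091}{1052722} \approx 3525.1$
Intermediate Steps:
$G{\left(f,u \right)} = 2 + f^{2}$ ($G{\left(f,u \right)} = 2 + f f = 2 + f^{2}$)
$\left(2391 + \frac{1}{\frac{1}{1136}}\right) + \left(\frac{G{\left(24,32 \right)}}{-1199} - \frac{1281}{878}\right) = \left(2391 + \frac{1}{\frac{1}{1136}}\right) - \left(\frac{1281}{878} - \frac{2 + 24^{2}}{-1199}\right) = \left(2391 + \frac{1}{\frac{1}{1136}}\right) - \left(\frac{1281}{878} - \left(2 + 576\right) \left(- \frac{1}{1199}\right)\right) = \left(2391 + 1136\right) + \left(578 \left(- \frac{1}{1199}\right) - \frac{1281}{878}\right) = 3527 - \frac{2043403}{1052722} = \frac{3710907091}{1052722}$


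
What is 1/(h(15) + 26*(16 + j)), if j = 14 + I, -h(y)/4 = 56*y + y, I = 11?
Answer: -1/2354 ≈ -0.00042481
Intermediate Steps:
h(y) = -228*y (h(y) = -4*(56*y + y) = -228*y)
j = 25 (j = 14 + 11 = 25)
1/(h(15) + 26*(16 + j)) = 1/(-228*15 + 26*(16 + 25)) = 1/(-3420 + 26*41) = 1/(-3420 + 1066) = 1/(-2354) = -1/2354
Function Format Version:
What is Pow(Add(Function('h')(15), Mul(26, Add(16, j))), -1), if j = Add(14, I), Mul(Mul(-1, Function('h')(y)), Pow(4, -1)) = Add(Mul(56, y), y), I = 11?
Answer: Rational(-1, 2354) ≈ -0.00042481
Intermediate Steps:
Function('h')(y) = Mul(-228, y) (Function('h')(y) = Mul(-4, Add(Mul(56, y), y)) = Mul(-4, Mul(57, y)) = Mul(-228, y))
j = 25 (j = Add(14, 11) = 25)
Pow(Add(Function('h')(15), Mul(26, Add(16, j))), -1) = Pow(Add(Mul(-228, 15), Mul(26, Add(16, 25))), -1) = Pow(Add(-3420, Mul(26, 41)), -1) = Pow(Add(-3420, 1066), -1) = Pow(-2354, -1) = Rational(-1, 2354)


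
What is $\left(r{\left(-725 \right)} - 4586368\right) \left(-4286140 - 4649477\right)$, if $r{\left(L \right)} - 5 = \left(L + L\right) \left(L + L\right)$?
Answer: $22194848448471$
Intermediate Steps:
$r{\left(L \right)} = 5 + 4 L^{2}$ ($r{\left(L \right)} = 5 + \left(L + L\right) \left(L + L\right) = 5 + 2 L 2 L = 5 + 4 L^{2}$)
$\left(r{\left(-725 \right)} - 4586368\right) \left(-4286140 - 4649477\right) = \left(\left(5 + 4 \left(-725\right)^{2}\right) - 4586368\right) \left(-4286140 - 4649477\right) = \left(\left(5 + 4 \cdot 525625\right) - 4586368\right) \left(-8935617\right) = \left(\left(5 + 2102500\right) - 4586368\right) \left(-8935617\right) = \left(2102505 - 4586368\right) \left(-8935617\right) = \left(-2483863\right) \left(-8935617\right) = 22194848448471$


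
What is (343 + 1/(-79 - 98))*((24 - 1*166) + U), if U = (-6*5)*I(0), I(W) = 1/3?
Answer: -9227920/177 ≈ -52135.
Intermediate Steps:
I(W) = 1/3 (I(W) = 1*(1/3) = 1/3)
U = -10 (U = -6*5*(1/3) = -30*1/3 = -10)
(343 + 1/(-79 - 98))*((24 - 1*166) + U) = (343 + 1/(-79 - 98))*((24 - 1*166) - 10) = (343 + 1/(-177))*((24 - 166) - 10) = (343 - 1/177)*(-142 - 10) = (60710/177)*(-152) = -9227920/177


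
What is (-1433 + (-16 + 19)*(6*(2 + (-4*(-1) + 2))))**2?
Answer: 1661521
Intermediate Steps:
(-1433 + (-16 + 19)*(6*(2 + (-4*(-1) + 2))))**2 = (-1433 + 3*(6*(2 + (4 + 2))))**2 = (-1433 + 3*(6*(2 + 6)))**2 = (-1433 + 3*(6*8))**2 = (-1433 + 3*48)**2 = (-1433 + 144)**2 = (-1289)**2 = 1661521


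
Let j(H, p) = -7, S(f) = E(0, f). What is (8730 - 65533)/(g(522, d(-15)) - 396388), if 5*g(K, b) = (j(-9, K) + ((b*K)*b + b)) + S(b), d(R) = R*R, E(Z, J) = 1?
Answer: -284015/24444529 ≈ -0.011619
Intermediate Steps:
S(f) = 1
d(R) = R²
g(K, b) = -6/5 + b/5 + K*b²/5 (g(K, b) = ((-7 + ((b*K)*b + b)) + 1)/5 = ((-7 + ((K*b)*b + b)) + 1)/5 = ((-7 + (K*b² + b)) + 1)/5 = ((-7 + (b + K*b²)) + 1)/5 = ((-7 + b + K*b²) + 1)/5 = (-6 + b + K*b²)/5 = -6/5 + b/5 + K*b²/5)
(8730 - 65533)/(g(522, d(-15)) - 396388) = (8730 - 65533)/((-6/5 + (⅕)*(-15)² + (⅕)*522*((-15)²)²) - 396388) = -56803/((-6/5 + (⅕)*225 + (⅕)*522*225²) - 396388) = -56803/((-6/5 + 45 + (⅕)*522*50625) - 396388) = -56803/((-6/5 + 45 + 5285250) - 396388) = -56803/(26426469/5 - 396388) = -56803/24444529/5 = -56803*5/24444529 = -284015/24444529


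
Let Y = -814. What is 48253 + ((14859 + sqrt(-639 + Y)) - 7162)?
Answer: 55950 + I*sqrt(1453) ≈ 55950.0 + 38.118*I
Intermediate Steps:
48253 + ((14859 + sqrt(-639 + Y)) - 7162) = 48253 + ((14859 + sqrt(-639 - 814)) - 7162) = 48253 + ((14859 + sqrt(-1453)) - 7162) = 48253 + ((14859 + I*sqrt(1453)) - 7162) = 48253 + (7697 + I*sqrt(1453)) = 55950 + I*sqrt(1453)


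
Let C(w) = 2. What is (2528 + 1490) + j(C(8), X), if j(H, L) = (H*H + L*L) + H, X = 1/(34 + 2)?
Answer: 5215105/1296 ≈ 4024.0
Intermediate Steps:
X = 1/36 ≈ 0.027778
j(H, L) = H + H**2 + L**2 (j(H, L) = (H**2 + L**2) + H = H + H**2 + L**2)
(2528 + 1490) + j(C(8), X) = (2528 + 1490) + (2 + 2**2 + (1/36)**2) = 4018 + (2 + 4 + 1/1296) = 4018 + 7777/1296 = 5215105/1296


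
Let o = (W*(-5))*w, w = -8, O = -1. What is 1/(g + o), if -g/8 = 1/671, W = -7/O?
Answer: 671/187872 ≈ 0.0035716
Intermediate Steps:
W = 7 (W = -7/(-1) = -7*(-1) = 7)
g = -8/671 ≈ -0.011923
o = 280 (o = (7*(-5))*(-8) = -35*(-8) = 280)
1/(g + o) = 1/(-8/671 + 280) = 1/(187872/671) = 671/187872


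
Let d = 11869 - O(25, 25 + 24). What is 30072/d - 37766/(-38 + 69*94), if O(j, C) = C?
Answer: -10520411/3175640 ≈ -3.3128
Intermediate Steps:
d = 11820 (d = 11869 - (25 + 24) = 11869 - 1*49 = 11869 - 49 = 11820)
30072/d - 37766/(-38 + 69*94) = 30072/11820 - 37766/(-38 + 69*94) = 30072*(1/11820) - 37766/(-38 + 6486) = 2506/985 - 37766/6448 = 2506/985 - 37766*1/6448 = 2506/985 - 18883/3224 = -10520411/3175640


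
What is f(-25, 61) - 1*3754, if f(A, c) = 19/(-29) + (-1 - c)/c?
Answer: -6643783/1769 ≈ -3755.7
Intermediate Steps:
f(A, c) = -19/29 + (-1 - c)/c (f(A, c) = 19*(-1/29) + (-1 - c)/c = -19/29 + (-1 - c)/c)
f(-25, 61) - 1*3754 = (-48/29 - 1/61) - 1*3754 = (-48/29 - 1*1/61) - 3754 = (-48/29 - 1/61) - 3754 = -2957/1769 - 3754 = -6643783/1769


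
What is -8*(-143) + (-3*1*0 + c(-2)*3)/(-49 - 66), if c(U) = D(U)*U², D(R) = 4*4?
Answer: 131368/115 ≈ 1142.3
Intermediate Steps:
D(R) = 16
c(U) = 16*U²
-8*(-143) + (-3*1*0 + c(-2)*3)/(-49 - 66) = -8*(-143) + (-3*1*0 + (16*(-2)²)*3)/(-49 - 66) = 1144 + (-3*0 + (16*4)*3)/(-115) = 1144 + (0 + 64*3)*(-1/115) = 1144 + (0 + 192)*(-1/115) = 1144 + 192*(-1/115) = 1144 - 192/115 = 131368/115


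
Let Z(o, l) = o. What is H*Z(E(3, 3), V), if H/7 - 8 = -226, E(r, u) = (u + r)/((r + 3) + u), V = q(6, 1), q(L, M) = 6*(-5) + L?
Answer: -3052/3 ≈ -1017.3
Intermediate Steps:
q(L, M) = -30 + L
V = -24 (V = -30 + 6 = -24)
E(r, u) = (r + u)/(3 + r + u) (E(r, u) = (r + u)/((3 + r) + u) = (r + u)/(3 + r + u))
H = -1526 (H = 56 + 7*(-226) = 56 - 1582 = -1526)
H*Z(E(3, 3), V) = -1526*(3 + 3)/(3 + 3 + 3) = -1526*6/9 = -1526*2/3 = -3052/3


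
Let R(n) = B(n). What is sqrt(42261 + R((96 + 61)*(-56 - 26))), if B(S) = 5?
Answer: sqrt(42266) ≈ 205.59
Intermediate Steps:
R(n) = 5
sqrt(42261 + R((96 + 61)*(-56 - 26))) = sqrt(42261 + 5) = sqrt(42266)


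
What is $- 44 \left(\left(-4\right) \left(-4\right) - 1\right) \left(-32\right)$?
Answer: $21120$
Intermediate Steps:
$- 44 \left(\left(-4\right) \left(-4\right) - 1\right) \left(-32\right) = - 44 \left(16 - 1\right) \left(-32\right) = \left(-44\right) 15 \left(-32\right) = \left(-660\right) \left(-32\right) = 21120$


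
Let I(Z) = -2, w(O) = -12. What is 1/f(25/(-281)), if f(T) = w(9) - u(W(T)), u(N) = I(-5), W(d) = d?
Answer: -⅒ ≈ -0.10000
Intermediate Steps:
u(N) = -2
f(T) = -10 (f(T) = -12 - 1*(-2) = -12 + 2 = -10)
1/f(25/(-281)) = 1/(-10) = -⅒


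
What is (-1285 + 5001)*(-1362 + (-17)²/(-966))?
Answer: -2445092698/483 ≈ -5.0623e+6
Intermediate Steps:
(-1285 + 5001)*(-1362 + (-17)²/(-966)) = 3716*(-1362 + 289*(-1/966)) = 3716*(-1362 - 289/966) = 3716*(-1315981/966) = -2445092698/483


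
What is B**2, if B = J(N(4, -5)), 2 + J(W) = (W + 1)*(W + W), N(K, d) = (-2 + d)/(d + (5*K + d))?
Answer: 14641/2500 ≈ 5.8564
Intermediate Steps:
N(K, d) = (-2 + d)/(2*d + 5*K) (N(K, d) = (-2 + d)/(d + (d + 5*K)) = (-2 + d)/(2*d + 5*K))
J(W) = -2 + 2*W*(1 + W) (J(W) = -2 + (W + 1)*(W + W) = -2 + (1 + W)*(2*W) = -2 + 2*W*(1 + W))
B = -121/50 (B = -2 + 2*((-2 - 5)/(2*(-5) + 5*4)) + 2*((-2 - 5)/(2*(-5) + 5*4))**2 = -2 + 2*(-7/(-10 + 20)) + 2*(-7/(-10 + 20))**2 = -2 + 2*(-7/10) + 2*(-7/10)**2 = -2 - 7/5 + 2*(49/100) = -2 - 7/5 + 49/50 = -121/50 ≈ -2.4200)
B**2 = (-121/50)**2 = 14641/2500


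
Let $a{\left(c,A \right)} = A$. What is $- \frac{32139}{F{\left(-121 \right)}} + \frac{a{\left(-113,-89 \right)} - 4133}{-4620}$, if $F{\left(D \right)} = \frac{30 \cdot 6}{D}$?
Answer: $\frac{99817243}{4620} \approx 21605.0$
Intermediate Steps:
$F{\left(D \right)} = \frac{180}{D}$
$- \frac{32139}{F{\left(-121 \right)}} + \frac{a{\left(-113,-89 \right)} - 4133}{-4620} = - \frac{32139}{180 \frac{1}{-121}} + \frac{-89 - 4133}{-4620} = - \frac{32139}{180 \left(- \frac{1}{121}\right)} + \left(-89 - 4133\right) \left(- \frac{1}{4620}\right) = - \frac{32139}{- \frac{180}{121}} - - \frac{2111}{2310} = \left(-32139\right) \left(- \frac{121}{180}\right) + \frac{2111}{2310} = \frac{432091}{20} + \frac{2111}{2310} = \frac{99817243}{4620}$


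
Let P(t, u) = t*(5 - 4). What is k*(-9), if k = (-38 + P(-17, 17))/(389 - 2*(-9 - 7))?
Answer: 495/421 ≈ 1.1758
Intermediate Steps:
P(t, u) = t (P(t, u) = t*1 = t)
k = -55/421 (k = (-38 - 17)/(389 - 2*(-9 - 7)) = -55/(389 - 2*(-16)) = -55/(389 + 32) = -55/421 ≈ -0.13064)
k*(-9) = -55/421*(-9) = 495/421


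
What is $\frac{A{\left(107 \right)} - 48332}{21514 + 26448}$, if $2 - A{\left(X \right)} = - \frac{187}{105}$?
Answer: $- \frac{5074463}{5036010} \approx -1.0076$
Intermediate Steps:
$A{\left(X \right)} = \frac{397}{105}$ ($A{\left(X \right)} = 2 - - \frac{187}{105} = 2 + \frac{187}{105} = \frac{397}{105}$)
$\frac{A{\left(107 \right)} - 48332}{21514 + 26448} = \frac{\frac{397}{105} - 48332}{21514 + 26448} = - \frac{5074463}{105 \cdot 47962} = \left(- \frac{5074463}{105}\right) \frac{1}{47962} = - \frac{5074463}{5036010}$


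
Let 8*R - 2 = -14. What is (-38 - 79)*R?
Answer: 351/2 ≈ 175.50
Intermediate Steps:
R = -3/2 (R = 1/4 + (1/8)*(-14) = 1/4 - 7/4 = -3/2 ≈ -1.5000)
(-38 - 79)*R = (-38 - 79)*(-3/2) = -117*(-3/2) = 351/2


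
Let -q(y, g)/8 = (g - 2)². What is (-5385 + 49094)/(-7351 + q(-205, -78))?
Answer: -43709/58551 ≈ -0.74651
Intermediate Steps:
q(y, g) = -8*(-2 + g)² (q(y, g) = -8*(g - 2)² = -8*(-2 + g)²)
(-5385 + 49094)/(-7351 + q(-205, -78)) = (-5385 + 49094)/(-7351 - 8*(-2 - 78)²) = 43709/(-7351 - 8*(-80)²) = 43709/(-7351 - 8*6400) = 43709/(-7351 - 51200) = 43709/(-58551) = 43709*(-1/58551) = -43709/58551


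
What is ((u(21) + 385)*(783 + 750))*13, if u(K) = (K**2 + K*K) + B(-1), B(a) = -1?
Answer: 25230114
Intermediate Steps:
u(K) = -1 + 2*K**2 (u(K) = (K**2 + K*K) - 1 = (K**2 + K**2) - 1 = 2*K**2 - 1 = -1 + 2*K**2)
((u(21) + 385)*(783 + 750))*13 = (((-1 + 2*21**2) + 385)*(783 + 750))*13 = (((-1 + 2*441) + 385)*1533)*13 = (((-1 + 882) + 385)*1533)*13 = ((881 + 385)*1533)*13 = (1266*1533)*13 = 1940778*13 = 25230114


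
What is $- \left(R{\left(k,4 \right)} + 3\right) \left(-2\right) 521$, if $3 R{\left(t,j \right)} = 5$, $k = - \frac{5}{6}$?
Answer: $\frac{14588}{3} \approx 4862.7$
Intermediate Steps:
$k = - \frac{5}{6}$ ($k = \left(-5\right) \frac{1}{6} = - \frac{5}{6} \approx -0.83333$)
$R{\left(t,j \right)} = \frac{5}{3}$ ($R{\left(t,j \right)} = \frac{1}{3} \cdot 5 = \frac{5}{3}$)
$- \left(R{\left(k,4 \right)} + 3\right) \left(-2\right) 521 = - \left(\frac{5}{3} + 3\right) \left(-2\right) 521 = - \frac{14 \left(-2\right)}{3} \cdot 521 = \left(-1\right) \left(- \frac{28}{3}\right) 521 = \frac{28}{3} \cdot 521 = \frac{14588}{3}$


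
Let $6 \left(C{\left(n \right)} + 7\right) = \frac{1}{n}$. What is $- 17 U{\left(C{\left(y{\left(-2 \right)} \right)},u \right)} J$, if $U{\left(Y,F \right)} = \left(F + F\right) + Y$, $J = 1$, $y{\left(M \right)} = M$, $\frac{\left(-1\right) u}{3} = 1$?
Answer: $\frac{2669}{12} \approx 222.42$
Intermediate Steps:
$u = -3$ ($u = \left(-3\right) 1 = -3$)
$C{\left(n \right)} = -7 + \frac{1}{6 n}$
$U{\left(Y,F \right)} = Y + 2 F$ ($U{\left(Y,F \right)} = 2 F + Y = Y + 2 F$)
$- 17 U{\left(C{\left(y{\left(-2 \right)} \right)},u \right)} J = - 17 \left(\left(-7 + \frac{1}{6 \left(-2\right)}\right) + 2 \left(-3\right)\right) 1 = - 17 \left(\left(-7 + \frac{1}{6} \left(- \frac{1}{2}\right)\right) - 6\right) 1 = - 17 \left(\left(-7 - \frac{1}{12}\right) - 6\right) 1 = - 17 \left(- \frac{85}{12} - 6\right) 1 = \left(-17\right) \left(- \frac{157}{12}\right) 1 = \frac{2669}{12} \cdot 1 = \frac{2669}{12}$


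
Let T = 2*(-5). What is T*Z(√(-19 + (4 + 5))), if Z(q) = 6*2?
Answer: -120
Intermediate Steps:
Z(q) = 12
T = -10
T*Z(√(-19 + (4 + 5))) = -10*12 = -120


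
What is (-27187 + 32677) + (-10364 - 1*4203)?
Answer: -9077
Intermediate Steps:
(-27187 + 32677) + (-10364 - 1*4203) = 5490 + (-10364 - 4203) = 5490 - 14567 = -9077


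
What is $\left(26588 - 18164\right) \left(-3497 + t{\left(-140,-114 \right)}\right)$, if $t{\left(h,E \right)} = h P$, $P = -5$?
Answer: $-23561928$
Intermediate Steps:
$t{\left(h,E \right)} = - 5 h$ ($t{\left(h,E \right)} = h \left(-5\right) = - 5 h$)
$\left(26588 - 18164\right) \left(-3497 + t{\left(-140,-114 \right)}\right) = \left(26588 - 18164\right) \left(-3497 - -700\right) = 8424 \left(-3497 + 700\right) = 8424 \left(-2797\right) = -23561928$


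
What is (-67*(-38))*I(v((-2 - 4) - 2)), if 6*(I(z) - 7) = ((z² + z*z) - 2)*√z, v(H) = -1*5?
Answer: 17822 + 20368*I*√5 ≈ 17822.0 + 45544.0*I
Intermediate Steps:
v(H) = -5
I(z) = 7 + √z*(-2 + 2*z²)/6 (I(z) = 7 + (((z² + z*z) - 2)*√z)/6 = 7 + (((z² + z²) - 2)*√z)/6 = 7 + ((2*z² - 2)*√z)/6 = 7 + ((-2 + 2*z²)*√z)/6 = 7 + (√z*(-2 + 2*z²))/6 = 7 + √z*(-2 + 2*z²)/6)
(-67*(-38))*I(v((-2 - 4) - 2)) = (-67*(-38))*(7 - I*√5/3 + (-5)^(5/2)/3) = 2546*(7 - I*√5/3 + (25*I*√5)/3) = 2546*(7 - I*√5/3 + 25*I*√5/3) = 2546*(7 + 8*I*√5) = 17822 + 20368*I*√5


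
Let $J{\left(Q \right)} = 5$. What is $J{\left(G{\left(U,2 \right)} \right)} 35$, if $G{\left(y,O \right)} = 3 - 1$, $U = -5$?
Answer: $175$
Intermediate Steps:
$G{\left(y,O \right)} = 2$
$J{\left(G{\left(U,2 \right)} \right)} 35 = 5 \cdot 35 = 175$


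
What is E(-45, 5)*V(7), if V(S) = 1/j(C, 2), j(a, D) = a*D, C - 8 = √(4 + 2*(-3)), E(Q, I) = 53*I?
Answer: 530/33 - 265*I*√2/132 ≈ 16.061 - 2.8391*I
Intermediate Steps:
C = 8 + I*√2 (C = 8 + √(4 + 2*(-3)) = 8 + √(4 - 6) = 8 + √(-2) = 8 + I*√2 ≈ 8.0 + 1.4142*I)
j(a, D) = D*a
V(S) = 1/(16 + 2*I*√2) (V(S) = 1/(2*(8 + I*√2)) = 1/(16 + 2*I*√2))
E(-45, 5)*V(7) = (53*5)*(2/33 - I*√2/132) = 265*(2/33 - I*√2/132) = 530/33 - 265*I*√2/132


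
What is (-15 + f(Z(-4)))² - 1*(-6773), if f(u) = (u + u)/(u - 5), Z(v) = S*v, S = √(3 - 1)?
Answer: 336758/49 + 3280*√2/49 ≈ 6967.3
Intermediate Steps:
S = √2 ≈ 1.4142
Z(v) = v*√2 (Z(v) = √2*v = v*√2)
f(u) = 2*u/(-5 + u) (f(u) = (2*u)/(-5 + u) = 2*u/(-5 + u))
(-15 + f(Z(-4)))² - 1*(-6773) = (-15 + 2*(-4*√2)/(-5 - 4*√2))² - 1*(-6773) = (-15 - 8*√2/(-5 - 4*√2))² + 6773 = 6773 + (-15 - 8*√2/(-5 - 4*√2))²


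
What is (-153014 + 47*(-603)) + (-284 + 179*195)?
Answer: -146734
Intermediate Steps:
(-153014 + 47*(-603)) + (-284 + 179*195) = (-153014 - 28341) + (-284 + 34905) = -181355 + 34621 = -146734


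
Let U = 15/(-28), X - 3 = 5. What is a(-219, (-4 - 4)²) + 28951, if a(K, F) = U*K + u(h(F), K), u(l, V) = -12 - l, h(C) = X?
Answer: 813353/28 ≈ 29048.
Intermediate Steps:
X = 8 (X = 3 + 5 = 8)
h(C) = 8
U = -15/28 (U = 15*(-1/28) = -15/28 ≈ -0.53571)
a(K, F) = -20 - 15*K/28 (a(K, F) = -15*K/28 + (-12 - 1*8) = -15*K/28 + (-12 - 8) = -15*K/28 - 20 = -20 - 15*K/28)
a(-219, (-4 - 4)²) + 28951 = (-20 - 15/28*(-219)) + 28951 = (-20 + 3285/28) + 28951 = 2725/28 + 28951 = 813353/28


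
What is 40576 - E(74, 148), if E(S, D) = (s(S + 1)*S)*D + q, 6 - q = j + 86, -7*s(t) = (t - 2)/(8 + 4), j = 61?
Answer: 1054931/21 ≈ 50235.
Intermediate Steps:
s(t) = 1/42 - t/84 (s(t) = -(t - 2)/(7*(8 + 4)) = -(-2 + t)/(7*12) = -(-⅙ + t/12)/7 = 1/42 - t/84)
q = -141 (q = 6 - (61 + 86) = 6 - 1*147 = 6 - 147 = -141)
E(S, D) = -141 + D*S*(1/84 - S/84) (E(S, D) = ((1/42 - (S + 1)/84)*S)*D - 141 = ((1/42 - (1 + S)/84)*S)*D - 141 = ((1/42 + (-1/84 - S/84))*S)*D - 141 = ((1/84 - S/84)*S)*D - 141 = (S*(1/84 - S/84))*D - 141 = D*S*(1/84 - S/84) - 141 = -141 + D*S*(1/84 - S/84))
40576 - E(74, 148) = 40576 - (-141 - 1/84*148*74*(-1 + 74)) = 40576 - (-141 - 1/84*148*74*73) = 40576 - (-141 - 199874/21) = 40576 - 1*(-202835/21) = 40576 + 202835/21 = 1054931/21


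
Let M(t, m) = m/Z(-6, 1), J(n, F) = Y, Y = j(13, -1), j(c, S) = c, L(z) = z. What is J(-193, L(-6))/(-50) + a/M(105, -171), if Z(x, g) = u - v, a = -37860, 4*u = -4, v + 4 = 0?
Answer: 630753/950 ≈ 663.95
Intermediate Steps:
v = -4 (v = -4 + 0 = -4)
Y = 13
u = -1 (u = (¼)*(-4) = -1)
J(n, F) = 13
Z(x, g) = 3 (Z(x, g) = -1 - 1*(-4) = -1 + 4 = 3)
M(t, m) = m/3
J(-193, L(-6))/(-50) + a/M(105, -171) = 13/(-50) - 37860/((⅓)*(-171)) = 13*(-1/50) - 37860/(-57) = -13/50 - 37860*(-1/57) = -13/50 + 12620/19 = 630753/950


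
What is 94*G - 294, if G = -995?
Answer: -93824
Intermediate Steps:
94*G - 294 = 94*(-995) - 294 = -93530 - 294 = -93824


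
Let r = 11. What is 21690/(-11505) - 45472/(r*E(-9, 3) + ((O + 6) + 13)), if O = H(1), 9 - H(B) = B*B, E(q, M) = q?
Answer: 4346614/6903 ≈ 629.67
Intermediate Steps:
H(B) = 9 - B**2 (H(B) = 9 - B*B = 9 - B**2)
O = 8 (O = 9 - 1*1**2 = 9 - 1*1 = 9 - 1 = 8)
21690/(-11505) - 45472/(r*E(-9, 3) + ((O + 6) + 13)) = 21690/(-11505) - 45472/(11*(-9) + ((8 + 6) + 13)) = 21690*(-1/11505) - 45472/(-99 + (14 + 13)) = -1446/767 - 45472/(-99 + 27) = -1446/767 - 45472/(-72) = -1446/767 - 45472*(-1/72) = -1446/767 + 5684/9 = 4346614/6903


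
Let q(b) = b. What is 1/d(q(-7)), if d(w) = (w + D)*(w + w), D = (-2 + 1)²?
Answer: 1/84 ≈ 0.011905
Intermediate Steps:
D = 1 (D = (-1)² = 1)
d(w) = 2*w*(1 + w) (d(w) = (w + 1)*(w + w) = (1 + w)*(2*w) = 2*w*(1 + w))
1/d(q(-7)) = 1/(2*(-7)*(1 - 7)) = 1/(2*(-7)*(-6)) = 1/84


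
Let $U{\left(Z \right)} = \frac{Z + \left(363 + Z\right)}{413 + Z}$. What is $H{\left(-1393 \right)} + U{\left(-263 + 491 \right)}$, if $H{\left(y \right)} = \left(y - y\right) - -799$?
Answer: $\frac{512978}{641} \approx 800.28$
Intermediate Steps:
$U{\left(Z \right)} = \frac{363 + 2 Z}{413 + Z}$
$H{\left(y \right)} = 799$ ($H{\left(y \right)} = 0 + 799 = 799$)
$H{\left(-1393 \right)} + U{\left(-263 + 491 \right)} = 799 + \frac{363 + 2 \left(-263 + 491\right)}{413 + \left(-263 + 491\right)} = 799 + \frac{363 + 2 \cdot 228}{413 + 228} = 799 + \frac{363 + 456}{641} = 799 + \frac{1}{641} \cdot 819 = 799 + \frac{819}{641} = \frac{512978}{641}$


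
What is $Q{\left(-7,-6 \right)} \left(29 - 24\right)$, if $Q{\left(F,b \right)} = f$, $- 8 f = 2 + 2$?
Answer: $- \frac{5}{2} \approx -2.5$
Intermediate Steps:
$f = - \frac{1}{2}$ ($f = - \frac{2 + 2}{8} = \left(- \frac{1}{8}\right) 4 = - \frac{1}{2} \approx -0.5$)
$Q{\left(F,b \right)} = - \frac{1}{2}$
$Q{\left(-7,-6 \right)} \left(29 - 24\right) = - \frac{29 - 24}{2} = \left(- \frac{1}{2}\right) 5 = - \frac{5}{2}$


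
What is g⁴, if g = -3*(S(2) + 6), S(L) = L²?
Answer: 810000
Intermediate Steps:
g = -30 (g = -3*(2² + 6) = -3*(4 + 6) = -3*10 = -30)
g⁴ = (-30)⁴ = 810000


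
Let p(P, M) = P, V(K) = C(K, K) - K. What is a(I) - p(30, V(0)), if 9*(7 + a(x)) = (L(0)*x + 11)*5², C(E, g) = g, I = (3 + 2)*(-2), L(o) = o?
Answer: -58/9 ≈ -6.4444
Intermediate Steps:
I = -10 (I = 5*(-2) = -10)
V(K) = 0 (V(K) = K - K = 0)
a(x) = 212/9 (a(x) = -7 + ((0*x + 11)*5²)/9 = -7 + ((0 + 11)*25)/9 = -7 + (11*25)/9 = -7 + (⅑)*275 = -7 + 275/9 = 212/9)
a(I) - p(30, V(0)) = 212/9 - 1*30 = 212/9 - 30 = -58/9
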